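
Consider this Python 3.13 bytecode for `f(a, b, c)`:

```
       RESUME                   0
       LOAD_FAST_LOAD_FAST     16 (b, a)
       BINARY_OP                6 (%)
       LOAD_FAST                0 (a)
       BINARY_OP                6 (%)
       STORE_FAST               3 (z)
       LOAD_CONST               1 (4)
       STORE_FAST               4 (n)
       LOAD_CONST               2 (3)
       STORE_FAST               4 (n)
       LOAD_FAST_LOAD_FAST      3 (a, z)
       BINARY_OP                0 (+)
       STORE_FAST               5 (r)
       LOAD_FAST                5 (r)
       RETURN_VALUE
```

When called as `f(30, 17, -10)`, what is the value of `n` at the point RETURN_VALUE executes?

LOAD_FAST_LOAD_FAST b,a → push 17,30. Stack: [17, 30]
BINARY_OP % → 17 % 30 = 17. Stack: [17]
LOAD_FAST a → push 30. Stack: [17, 30]
BINARY_OP % → 17 % 30 = 17. Stack: [17]
STORE_FAST z → z=17. Stack: []
LOAD_CONST → push 4. Stack: [4]
STORE_FAST n → n=4. Stack: []
LOAD_CONST → push 3. Stack: [3]
STORE_FAST n → n=3. Stack: []
LOAD_FAST_LOAD_FAST a,z → push 30,17. Stack: [30, 17]
BINARY_OP + → 30 + 17 = 47. Stack: [47]
STORE_FAST r → r=47. Stack: []
LOAD_FAST r → push 47. Stack: [47]
RETURN_VALUE → return 47.

3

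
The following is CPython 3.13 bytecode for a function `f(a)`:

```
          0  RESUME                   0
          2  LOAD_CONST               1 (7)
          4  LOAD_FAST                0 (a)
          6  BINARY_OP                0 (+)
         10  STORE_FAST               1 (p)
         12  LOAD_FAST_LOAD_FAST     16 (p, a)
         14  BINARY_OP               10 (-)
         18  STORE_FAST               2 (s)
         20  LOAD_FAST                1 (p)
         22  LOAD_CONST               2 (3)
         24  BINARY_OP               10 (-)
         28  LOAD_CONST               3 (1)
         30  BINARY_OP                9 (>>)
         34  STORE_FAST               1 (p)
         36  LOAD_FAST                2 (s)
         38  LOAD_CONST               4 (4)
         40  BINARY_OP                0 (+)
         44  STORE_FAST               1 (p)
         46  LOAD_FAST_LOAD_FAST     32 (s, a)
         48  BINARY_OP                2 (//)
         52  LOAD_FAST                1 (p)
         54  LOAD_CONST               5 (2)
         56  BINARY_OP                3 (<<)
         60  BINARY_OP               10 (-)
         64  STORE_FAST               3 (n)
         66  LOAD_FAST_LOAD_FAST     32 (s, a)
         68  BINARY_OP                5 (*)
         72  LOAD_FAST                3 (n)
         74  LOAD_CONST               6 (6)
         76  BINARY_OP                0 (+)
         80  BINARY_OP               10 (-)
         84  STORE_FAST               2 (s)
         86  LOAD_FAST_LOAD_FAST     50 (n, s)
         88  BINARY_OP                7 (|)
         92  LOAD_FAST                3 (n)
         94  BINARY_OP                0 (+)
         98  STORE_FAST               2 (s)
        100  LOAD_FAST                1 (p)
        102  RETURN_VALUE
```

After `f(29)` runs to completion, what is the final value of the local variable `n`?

LOAD_CONST → push 7. Stack: [7]
LOAD_FAST a → push 29. Stack: [7, 29]
BINARY_OP + → 7 + 29 = 36. Stack: [36]
STORE_FAST p → p=36. Stack: []
LOAD_FAST_LOAD_FAST p,a → push 36,29. Stack: [36, 29]
BINARY_OP - → 36 - 29 = 7. Stack: [7]
STORE_FAST s → s=7. Stack: []
LOAD_FAST p → push 36. Stack: [36]
LOAD_CONST → push 3. Stack: [36, 3]
BINARY_OP - → 36 - 3 = 33. Stack: [33]
LOAD_CONST → push 1. Stack: [33, 1]
BINARY_OP >> → 33 >> 1 = 16. Stack: [16]
STORE_FAST p → p=16. Stack: []
LOAD_FAST s → push 7. Stack: [7]
LOAD_CONST → push 4. Stack: [7, 4]
BINARY_OP + → 7 + 4 = 11. Stack: [11]
STORE_FAST p → p=11. Stack: []
LOAD_FAST_LOAD_FAST s,a → push 7,29. Stack: [7, 29]
BINARY_OP // → 7 // 29 = 0. Stack: [0]
LOAD_FAST p → push 11. Stack: [0, 11]
LOAD_CONST → push 2. Stack: [0, 11, 2]
BINARY_OP << → 11 << 2 = 44. Stack: [0, 44]
BINARY_OP - → 0 - 44 = -44. Stack: [-44]
STORE_FAST n → n=-44. Stack: []
LOAD_FAST_LOAD_FAST s,a → push 7,29. Stack: [7, 29]
BINARY_OP * → 7 * 29 = 203. Stack: [203]
LOAD_FAST n → push -44. Stack: [203, -44]
LOAD_CONST → push 6. Stack: [203, -44, 6]
BINARY_OP + → -44 + 6 = -38. Stack: [203, -38]
BINARY_OP - → 203 - -38 = 241. Stack: [241]
STORE_FAST s → s=241. Stack: []
LOAD_FAST_LOAD_FAST n,s → push -44,241. Stack: [-44, 241]
BINARY_OP | → -44 | 241 = -11. Stack: [-11]
LOAD_FAST n → push -44. Stack: [-11, -44]
BINARY_OP + → -11 + -44 = -55. Stack: [-55]
STORE_FAST s → s=-55. Stack: []
LOAD_FAST p → push 11. Stack: [11]
RETURN_VALUE → return 11.

-44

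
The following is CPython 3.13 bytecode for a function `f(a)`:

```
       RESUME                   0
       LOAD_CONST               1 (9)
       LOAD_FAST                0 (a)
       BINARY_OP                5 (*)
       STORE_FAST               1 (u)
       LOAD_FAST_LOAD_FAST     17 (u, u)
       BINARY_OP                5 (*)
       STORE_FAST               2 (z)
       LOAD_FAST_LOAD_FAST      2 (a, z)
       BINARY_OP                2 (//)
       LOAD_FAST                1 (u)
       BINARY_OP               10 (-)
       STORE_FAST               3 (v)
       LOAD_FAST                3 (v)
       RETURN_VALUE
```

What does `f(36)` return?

-324

LOAD_CONST → push 9. Stack: [9]
LOAD_FAST a → push 36. Stack: [9, 36]
BINARY_OP * → 9 * 36 = 324. Stack: [324]
STORE_FAST u → u=324. Stack: []
LOAD_FAST_LOAD_FAST u,u → push 324,324. Stack: [324, 324]
BINARY_OP * → 324 * 324 = 104976. Stack: [104976]
STORE_FAST z → z=104976. Stack: []
LOAD_FAST_LOAD_FAST a,z → push 36,104976. Stack: [36, 104976]
BINARY_OP // → 36 // 104976 = 0. Stack: [0]
LOAD_FAST u → push 324. Stack: [0, 324]
BINARY_OP - → 0 - 324 = -324. Stack: [-324]
STORE_FAST v → v=-324. Stack: []
LOAD_FAST v → push -324. Stack: [-324]
RETURN_VALUE → return -324.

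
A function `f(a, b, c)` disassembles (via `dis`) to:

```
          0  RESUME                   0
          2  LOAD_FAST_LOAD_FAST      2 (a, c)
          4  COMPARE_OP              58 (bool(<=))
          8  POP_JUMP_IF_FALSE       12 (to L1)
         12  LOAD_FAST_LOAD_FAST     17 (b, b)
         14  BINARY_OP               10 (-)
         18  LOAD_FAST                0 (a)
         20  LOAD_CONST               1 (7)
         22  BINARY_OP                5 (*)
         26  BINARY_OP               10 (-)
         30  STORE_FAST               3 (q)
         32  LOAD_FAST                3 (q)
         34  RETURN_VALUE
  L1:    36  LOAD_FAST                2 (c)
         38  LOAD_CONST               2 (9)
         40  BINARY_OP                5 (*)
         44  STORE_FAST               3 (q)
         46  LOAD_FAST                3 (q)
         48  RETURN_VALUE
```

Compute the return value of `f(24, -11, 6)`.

LOAD_FAST_LOAD_FAST a,c → push 24,6. Stack: [24, 6]
COMPARE_OP bool(<=) → 24 vs 6 = False. Stack: [False]
POP_JUMP_IF_FALSE → pop False; jump. Stack: []
LOAD_FAST c → push 6. Stack: [6]
LOAD_CONST → push 9. Stack: [6, 9]
BINARY_OP * → 6 * 9 = 54. Stack: [54]
STORE_FAST q → q=54. Stack: []
LOAD_FAST q → push 54. Stack: [54]
RETURN_VALUE → return 54.

54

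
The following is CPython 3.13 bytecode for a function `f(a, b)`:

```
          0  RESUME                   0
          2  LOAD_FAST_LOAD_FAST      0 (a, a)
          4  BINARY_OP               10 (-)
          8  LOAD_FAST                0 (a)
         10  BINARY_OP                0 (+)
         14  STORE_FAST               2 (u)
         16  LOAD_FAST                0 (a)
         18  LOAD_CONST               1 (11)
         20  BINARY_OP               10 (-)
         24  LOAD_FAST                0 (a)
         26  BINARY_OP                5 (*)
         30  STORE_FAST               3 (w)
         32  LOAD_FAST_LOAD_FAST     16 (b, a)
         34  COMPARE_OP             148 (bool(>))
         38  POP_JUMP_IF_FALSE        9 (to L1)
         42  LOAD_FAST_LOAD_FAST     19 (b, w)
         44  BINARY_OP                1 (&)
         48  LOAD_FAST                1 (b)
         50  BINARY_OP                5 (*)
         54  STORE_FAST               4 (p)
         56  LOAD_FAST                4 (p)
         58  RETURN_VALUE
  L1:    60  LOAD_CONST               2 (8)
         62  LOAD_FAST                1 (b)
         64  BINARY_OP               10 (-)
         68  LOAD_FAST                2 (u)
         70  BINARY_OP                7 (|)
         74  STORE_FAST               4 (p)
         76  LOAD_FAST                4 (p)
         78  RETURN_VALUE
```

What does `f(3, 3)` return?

7

LOAD_FAST_LOAD_FAST a,a → push 3,3. Stack: [3, 3]
BINARY_OP - → 3 - 3 = 0. Stack: [0]
LOAD_FAST a → push 3. Stack: [0, 3]
BINARY_OP + → 0 + 3 = 3. Stack: [3]
STORE_FAST u → u=3. Stack: []
LOAD_FAST a → push 3. Stack: [3]
LOAD_CONST → push 11. Stack: [3, 11]
BINARY_OP - → 3 - 11 = -8. Stack: [-8]
LOAD_FAST a → push 3. Stack: [-8, 3]
BINARY_OP * → -8 * 3 = -24. Stack: [-24]
STORE_FAST w → w=-24. Stack: []
LOAD_FAST_LOAD_FAST b,a → push 3,3. Stack: [3, 3]
COMPARE_OP bool(>) → 3 vs 3 = False. Stack: [False]
POP_JUMP_IF_FALSE → pop False; jump. Stack: []
LOAD_CONST → push 8. Stack: [8]
LOAD_FAST b → push 3. Stack: [8, 3]
BINARY_OP - → 8 - 3 = 5. Stack: [5]
LOAD_FAST u → push 3. Stack: [5, 3]
BINARY_OP | → 5 | 3 = 7. Stack: [7]
STORE_FAST p → p=7. Stack: []
LOAD_FAST p → push 7. Stack: [7]
RETURN_VALUE → return 7.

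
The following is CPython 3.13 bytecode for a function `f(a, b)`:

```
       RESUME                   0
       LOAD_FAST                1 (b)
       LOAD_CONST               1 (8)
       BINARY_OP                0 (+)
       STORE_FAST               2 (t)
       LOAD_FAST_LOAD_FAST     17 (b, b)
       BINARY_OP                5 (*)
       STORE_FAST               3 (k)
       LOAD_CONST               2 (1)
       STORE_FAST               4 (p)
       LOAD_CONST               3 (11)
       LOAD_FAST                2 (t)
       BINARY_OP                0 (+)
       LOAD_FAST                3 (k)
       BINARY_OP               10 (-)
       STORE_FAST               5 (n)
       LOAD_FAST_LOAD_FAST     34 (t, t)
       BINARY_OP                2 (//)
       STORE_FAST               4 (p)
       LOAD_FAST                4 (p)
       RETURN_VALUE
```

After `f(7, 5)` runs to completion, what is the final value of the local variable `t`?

LOAD_FAST b → push 5. Stack: [5]
LOAD_CONST → push 8. Stack: [5, 8]
BINARY_OP + → 5 + 8 = 13. Stack: [13]
STORE_FAST t → t=13. Stack: []
LOAD_FAST_LOAD_FAST b,b → push 5,5. Stack: [5, 5]
BINARY_OP * → 5 * 5 = 25. Stack: [25]
STORE_FAST k → k=25. Stack: []
LOAD_CONST → push 1. Stack: [1]
STORE_FAST p → p=1. Stack: []
LOAD_CONST → push 11. Stack: [11]
LOAD_FAST t → push 13. Stack: [11, 13]
BINARY_OP + → 11 + 13 = 24. Stack: [24]
LOAD_FAST k → push 25. Stack: [24, 25]
BINARY_OP - → 24 - 25 = -1. Stack: [-1]
STORE_FAST n → n=-1. Stack: []
LOAD_FAST_LOAD_FAST t,t → push 13,13. Stack: [13, 13]
BINARY_OP // → 13 // 13 = 1. Stack: [1]
STORE_FAST p → p=1. Stack: []
LOAD_FAST p → push 1. Stack: [1]
RETURN_VALUE → return 1.

13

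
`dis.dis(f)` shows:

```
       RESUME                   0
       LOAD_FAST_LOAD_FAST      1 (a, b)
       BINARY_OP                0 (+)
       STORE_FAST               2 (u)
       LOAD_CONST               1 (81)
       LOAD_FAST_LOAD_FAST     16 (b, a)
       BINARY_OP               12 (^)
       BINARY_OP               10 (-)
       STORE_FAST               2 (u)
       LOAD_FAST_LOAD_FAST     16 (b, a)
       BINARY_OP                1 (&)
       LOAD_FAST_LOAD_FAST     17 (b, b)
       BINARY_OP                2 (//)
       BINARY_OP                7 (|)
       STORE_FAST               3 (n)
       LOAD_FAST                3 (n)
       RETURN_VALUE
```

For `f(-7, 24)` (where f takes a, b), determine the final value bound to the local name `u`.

112

LOAD_FAST_LOAD_FAST a,b → push -7,24. Stack: [-7, 24]
BINARY_OP + → -7 + 24 = 17. Stack: [17]
STORE_FAST u → u=17. Stack: []
LOAD_CONST → push 81. Stack: [81]
LOAD_FAST_LOAD_FAST b,a → push 24,-7. Stack: [81, 24, -7]
BINARY_OP ^ → 24 ^ -7 = -31. Stack: [81, -31]
BINARY_OP - → 81 - -31 = 112. Stack: [112]
STORE_FAST u → u=112. Stack: []
LOAD_FAST_LOAD_FAST b,a → push 24,-7. Stack: [24, -7]
BINARY_OP & → 24 & -7 = 24. Stack: [24]
LOAD_FAST_LOAD_FAST b,b → push 24,24. Stack: [24, 24, 24]
BINARY_OP // → 24 // 24 = 1. Stack: [24, 1]
BINARY_OP | → 24 | 1 = 25. Stack: [25]
STORE_FAST n → n=25. Stack: []
LOAD_FAST n → push 25. Stack: [25]
RETURN_VALUE → return 25.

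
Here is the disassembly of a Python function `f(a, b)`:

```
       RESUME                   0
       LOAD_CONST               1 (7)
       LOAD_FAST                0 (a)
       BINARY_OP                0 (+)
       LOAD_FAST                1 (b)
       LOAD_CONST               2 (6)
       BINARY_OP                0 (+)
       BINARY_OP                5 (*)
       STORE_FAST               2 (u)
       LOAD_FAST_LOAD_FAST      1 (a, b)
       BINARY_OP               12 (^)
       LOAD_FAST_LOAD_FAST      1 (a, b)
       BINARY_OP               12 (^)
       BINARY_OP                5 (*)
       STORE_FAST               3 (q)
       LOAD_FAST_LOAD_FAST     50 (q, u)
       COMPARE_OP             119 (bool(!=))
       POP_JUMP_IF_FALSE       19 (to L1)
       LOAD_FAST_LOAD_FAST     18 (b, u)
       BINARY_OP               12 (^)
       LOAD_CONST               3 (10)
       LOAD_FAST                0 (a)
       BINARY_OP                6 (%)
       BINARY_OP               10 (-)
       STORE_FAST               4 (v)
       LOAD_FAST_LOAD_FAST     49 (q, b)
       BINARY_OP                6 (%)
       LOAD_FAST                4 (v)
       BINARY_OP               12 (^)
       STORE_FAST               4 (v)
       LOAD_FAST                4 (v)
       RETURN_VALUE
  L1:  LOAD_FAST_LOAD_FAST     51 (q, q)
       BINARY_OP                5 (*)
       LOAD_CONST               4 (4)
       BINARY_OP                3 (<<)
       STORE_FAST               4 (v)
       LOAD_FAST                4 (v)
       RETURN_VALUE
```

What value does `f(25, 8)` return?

LOAD_CONST → push 7. Stack: [7]
LOAD_FAST a → push 25. Stack: [7, 25]
BINARY_OP + → 7 + 25 = 32. Stack: [32]
LOAD_FAST b → push 8. Stack: [32, 8]
LOAD_CONST → push 6. Stack: [32, 8, 6]
BINARY_OP + → 8 + 6 = 14. Stack: [32, 14]
BINARY_OP * → 32 * 14 = 448. Stack: [448]
STORE_FAST u → u=448. Stack: []
LOAD_FAST_LOAD_FAST a,b → push 25,8. Stack: [25, 8]
BINARY_OP ^ → 25 ^ 8 = 17. Stack: [17]
LOAD_FAST_LOAD_FAST a,b → push 25,8. Stack: [17, 25, 8]
BINARY_OP ^ → 25 ^ 8 = 17. Stack: [17, 17]
BINARY_OP * → 17 * 17 = 289. Stack: [289]
STORE_FAST q → q=289. Stack: []
LOAD_FAST_LOAD_FAST q,u → push 289,448. Stack: [289, 448]
COMPARE_OP bool(!=) → 289 vs 448 = True. Stack: [True]
POP_JUMP_IF_FALSE → pop True; no jump. Stack: []
LOAD_FAST_LOAD_FAST b,u → push 8,448. Stack: [8, 448]
BINARY_OP ^ → 8 ^ 448 = 456. Stack: [456]
LOAD_CONST → push 10. Stack: [456, 10]
LOAD_FAST a → push 25. Stack: [456, 10, 25]
BINARY_OP % → 10 % 25 = 10. Stack: [456, 10]
BINARY_OP - → 456 - 10 = 446. Stack: [446]
STORE_FAST v → v=446. Stack: []
LOAD_FAST_LOAD_FAST q,b → push 289,8. Stack: [289, 8]
BINARY_OP % → 289 % 8 = 1. Stack: [1]
LOAD_FAST v → push 446. Stack: [1, 446]
BINARY_OP ^ → 1 ^ 446 = 447. Stack: [447]
STORE_FAST v → v=447. Stack: []
LOAD_FAST v → push 447. Stack: [447]
RETURN_VALUE → return 447.

447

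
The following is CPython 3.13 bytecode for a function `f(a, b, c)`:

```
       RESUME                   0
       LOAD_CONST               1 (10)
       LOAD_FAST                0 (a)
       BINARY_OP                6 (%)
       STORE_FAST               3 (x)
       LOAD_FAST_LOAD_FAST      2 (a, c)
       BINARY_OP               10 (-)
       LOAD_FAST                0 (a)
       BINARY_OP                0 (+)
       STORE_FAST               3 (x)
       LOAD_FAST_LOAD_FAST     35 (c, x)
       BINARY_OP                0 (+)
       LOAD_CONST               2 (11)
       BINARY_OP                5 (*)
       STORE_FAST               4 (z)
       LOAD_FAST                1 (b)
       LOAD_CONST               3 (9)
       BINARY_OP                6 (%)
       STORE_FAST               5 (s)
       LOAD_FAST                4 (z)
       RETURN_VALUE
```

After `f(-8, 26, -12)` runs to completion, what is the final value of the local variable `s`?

8

LOAD_CONST → push 10. Stack: [10]
LOAD_FAST a → push -8. Stack: [10, -8]
BINARY_OP % → 10 % -8 = -6. Stack: [-6]
STORE_FAST x → x=-6. Stack: []
LOAD_FAST_LOAD_FAST a,c → push -8,-12. Stack: [-8, -12]
BINARY_OP - → -8 - -12 = 4. Stack: [4]
LOAD_FAST a → push -8. Stack: [4, -8]
BINARY_OP + → 4 + -8 = -4. Stack: [-4]
STORE_FAST x → x=-4. Stack: []
LOAD_FAST_LOAD_FAST c,x → push -12,-4. Stack: [-12, -4]
BINARY_OP + → -12 + -4 = -16. Stack: [-16]
LOAD_CONST → push 11. Stack: [-16, 11]
BINARY_OP * → -16 * 11 = -176. Stack: [-176]
STORE_FAST z → z=-176. Stack: []
LOAD_FAST b → push 26. Stack: [26]
LOAD_CONST → push 9. Stack: [26, 9]
BINARY_OP % → 26 % 9 = 8. Stack: [8]
STORE_FAST s → s=8. Stack: []
LOAD_FAST z → push -176. Stack: [-176]
RETURN_VALUE → return -176.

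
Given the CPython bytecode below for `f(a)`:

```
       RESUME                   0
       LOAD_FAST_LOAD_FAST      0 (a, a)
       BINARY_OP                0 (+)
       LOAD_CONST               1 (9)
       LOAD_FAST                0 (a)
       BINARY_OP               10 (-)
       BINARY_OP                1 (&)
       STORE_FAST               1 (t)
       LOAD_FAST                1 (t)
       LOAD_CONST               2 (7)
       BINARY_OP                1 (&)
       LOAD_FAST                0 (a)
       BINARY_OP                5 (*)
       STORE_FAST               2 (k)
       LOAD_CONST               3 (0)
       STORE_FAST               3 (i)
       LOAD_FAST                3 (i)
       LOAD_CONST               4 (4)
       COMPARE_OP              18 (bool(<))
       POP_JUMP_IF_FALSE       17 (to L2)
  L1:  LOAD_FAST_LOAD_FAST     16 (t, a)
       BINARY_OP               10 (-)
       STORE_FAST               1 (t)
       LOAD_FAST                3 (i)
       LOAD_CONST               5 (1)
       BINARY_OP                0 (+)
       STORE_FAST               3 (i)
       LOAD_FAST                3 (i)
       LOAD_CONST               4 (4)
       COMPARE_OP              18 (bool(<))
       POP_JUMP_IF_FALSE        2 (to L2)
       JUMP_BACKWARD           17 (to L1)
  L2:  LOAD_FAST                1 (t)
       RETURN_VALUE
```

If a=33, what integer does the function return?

LOAD_FAST_LOAD_FAST a,a → push 33,33
BINARY_OP + → 33 + 33 = 66
LOAD_CONST → push 9
LOAD_FAST a → push 33
BINARY_OP - → 9 - 33 = -24
BINARY_OP & → 66 & -24 = 64
STORE_FAST t → t=64
LOAD_FAST t → push 64
LOAD_CONST → push 7
BINARY_OP & → 64 & 7 = 0
LOAD_FAST a → push 33
BINARY_OP * → 0 * 33 = 0
STORE_FAST k → k=0
LOAD_CONST → push 0
STORE_FAST i → i=0
LOAD_FAST i → push 0
LOAD_CONST → push 4
COMPARE_OP bool(<) → 0 vs 4 = True
POP_JUMP_IF_FALSE → pop True; no jump
LOAD_FAST_LOAD_FAST t,a → push 64,33
BINARY_OP - → 64 - 33 = 31
STORE_FAST t → t=31
LOAD_FAST i → push 0
LOAD_CONST → push 1
BINARY_OP + → 0 + 1 = 1
STORE_FAST i → i=1
LOAD_FAST i → push 1
LOAD_CONST → push 4
COMPARE_OP bool(<) → 1 vs 4 = True
POP_JUMP_IF_FALSE → pop True; no jump
LOAD_FAST_LOAD_FAST t,a → push 31,33
BINARY_OP - → 31 - 33 = -2
STORE_FAST t → t=-2
LOAD_FAST i → push 1
LOAD_CONST → push 1
BINARY_OP + → 1 + 1 = 2
STORE_FAST i → i=2
LOAD_FAST i → push 2
LOAD_CONST → push 4
COMPARE_OP bool(<) → 2 vs 4 = True
POP_JUMP_IF_FALSE → pop True; no jump
LOAD_FAST_LOAD_FAST t,a → push -2,33
BINARY_OP - → -2 - 33 = -35
STORE_FAST t → t=-35
LOAD_FAST i → push 2
LOAD_CONST → push 1
BINARY_OP + → 2 + 1 = 3
STORE_FAST i → i=3
LOAD_FAST i → push 3
LOAD_CONST → push 4
COMPARE_OP bool(<) → 3 vs 4 = True
POP_JUMP_IF_FALSE → pop True; no jump
LOAD_FAST_LOAD_FAST t,a → push -35,33
BINARY_OP - → -35 - 33 = -68
STORE_FAST t → t=-68
LOAD_FAST i → push 3
LOAD_CONST → push 1
BINARY_OP + → 3 + 1 = 4
STORE_FAST i → i=4
LOAD_FAST i → push 4
LOAD_CONST → push 4
COMPARE_OP bool(<) → 4 vs 4 = False
POP_JUMP_IF_FALSE → pop False; jump
LOAD_FAST t → push -68
RETURN_VALUE → return -68.

-68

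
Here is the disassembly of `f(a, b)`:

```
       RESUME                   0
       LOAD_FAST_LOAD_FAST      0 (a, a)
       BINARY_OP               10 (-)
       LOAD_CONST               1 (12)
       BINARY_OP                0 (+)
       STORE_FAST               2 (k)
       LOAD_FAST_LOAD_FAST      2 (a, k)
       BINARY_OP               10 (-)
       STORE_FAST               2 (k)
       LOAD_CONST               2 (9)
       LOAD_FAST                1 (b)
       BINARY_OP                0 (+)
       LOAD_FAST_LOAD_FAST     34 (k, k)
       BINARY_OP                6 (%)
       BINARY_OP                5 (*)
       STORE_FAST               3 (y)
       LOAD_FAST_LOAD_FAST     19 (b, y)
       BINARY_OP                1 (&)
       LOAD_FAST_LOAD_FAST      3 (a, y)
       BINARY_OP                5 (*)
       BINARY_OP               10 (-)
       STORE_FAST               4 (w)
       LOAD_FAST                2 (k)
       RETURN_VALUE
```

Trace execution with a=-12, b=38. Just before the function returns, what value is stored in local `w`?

0

LOAD_FAST_LOAD_FAST a,a → push -12,-12. Stack: [-12, -12]
BINARY_OP - → -12 - -12 = 0. Stack: [0]
LOAD_CONST → push 12. Stack: [0, 12]
BINARY_OP + → 0 + 12 = 12. Stack: [12]
STORE_FAST k → k=12. Stack: []
LOAD_FAST_LOAD_FAST a,k → push -12,12. Stack: [-12, 12]
BINARY_OP - → -12 - 12 = -24. Stack: [-24]
STORE_FAST k → k=-24. Stack: []
LOAD_CONST → push 9. Stack: [9]
LOAD_FAST b → push 38. Stack: [9, 38]
BINARY_OP + → 9 + 38 = 47. Stack: [47]
LOAD_FAST_LOAD_FAST k,k → push -24,-24. Stack: [47, -24, -24]
BINARY_OP % → -24 % -24 = 0. Stack: [47, 0]
BINARY_OP * → 47 * 0 = 0. Stack: [0]
STORE_FAST y → y=0. Stack: []
LOAD_FAST_LOAD_FAST b,y → push 38,0. Stack: [38, 0]
BINARY_OP & → 38 & 0 = 0. Stack: [0]
LOAD_FAST_LOAD_FAST a,y → push -12,0. Stack: [0, -12, 0]
BINARY_OP * → -12 * 0 = 0. Stack: [0, 0]
BINARY_OP - → 0 - 0 = 0. Stack: [0]
STORE_FAST w → w=0. Stack: []
LOAD_FAST k → push -24. Stack: [-24]
RETURN_VALUE → return -24.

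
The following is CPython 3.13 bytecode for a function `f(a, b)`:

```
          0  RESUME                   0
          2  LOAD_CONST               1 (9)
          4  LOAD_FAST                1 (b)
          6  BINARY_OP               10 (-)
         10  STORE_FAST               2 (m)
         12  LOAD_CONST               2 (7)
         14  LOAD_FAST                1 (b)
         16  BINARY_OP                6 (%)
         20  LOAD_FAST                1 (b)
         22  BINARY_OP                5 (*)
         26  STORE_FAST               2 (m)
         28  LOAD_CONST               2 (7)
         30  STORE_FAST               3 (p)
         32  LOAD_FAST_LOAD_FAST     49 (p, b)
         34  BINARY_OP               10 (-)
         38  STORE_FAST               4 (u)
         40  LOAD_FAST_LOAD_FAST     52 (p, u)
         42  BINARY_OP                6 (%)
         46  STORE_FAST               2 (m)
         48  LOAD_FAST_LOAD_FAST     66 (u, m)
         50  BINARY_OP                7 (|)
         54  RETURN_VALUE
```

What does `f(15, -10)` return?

LOAD_CONST → push 9. Stack: [9]
LOAD_FAST b → push -10. Stack: [9, -10]
BINARY_OP - → 9 - -10 = 19. Stack: [19]
STORE_FAST m → m=19. Stack: []
LOAD_CONST → push 7. Stack: [7]
LOAD_FAST b → push -10. Stack: [7, -10]
BINARY_OP % → 7 % -10 = -3. Stack: [-3]
LOAD_FAST b → push -10. Stack: [-3, -10]
BINARY_OP * → -3 * -10 = 30. Stack: [30]
STORE_FAST m → m=30. Stack: []
LOAD_CONST → push 7. Stack: [7]
STORE_FAST p → p=7. Stack: []
LOAD_FAST_LOAD_FAST p,b → push 7,-10. Stack: [7, -10]
BINARY_OP - → 7 - -10 = 17. Stack: [17]
STORE_FAST u → u=17. Stack: []
LOAD_FAST_LOAD_FAST p,u → push 7,17. Stack: [7, 17]
BINARY_OP % → 7 % 17 = 7. Stack: [7]
STORE_FAST m → m=7. Stack: []
LOAD_FAST_LOAD_FAST u,m → push 17,7. Stack: [17, 7]
BINARY_OP | → 17 | 7 = 23. Stack: [23]
RETURN_VALUE → return 23.

23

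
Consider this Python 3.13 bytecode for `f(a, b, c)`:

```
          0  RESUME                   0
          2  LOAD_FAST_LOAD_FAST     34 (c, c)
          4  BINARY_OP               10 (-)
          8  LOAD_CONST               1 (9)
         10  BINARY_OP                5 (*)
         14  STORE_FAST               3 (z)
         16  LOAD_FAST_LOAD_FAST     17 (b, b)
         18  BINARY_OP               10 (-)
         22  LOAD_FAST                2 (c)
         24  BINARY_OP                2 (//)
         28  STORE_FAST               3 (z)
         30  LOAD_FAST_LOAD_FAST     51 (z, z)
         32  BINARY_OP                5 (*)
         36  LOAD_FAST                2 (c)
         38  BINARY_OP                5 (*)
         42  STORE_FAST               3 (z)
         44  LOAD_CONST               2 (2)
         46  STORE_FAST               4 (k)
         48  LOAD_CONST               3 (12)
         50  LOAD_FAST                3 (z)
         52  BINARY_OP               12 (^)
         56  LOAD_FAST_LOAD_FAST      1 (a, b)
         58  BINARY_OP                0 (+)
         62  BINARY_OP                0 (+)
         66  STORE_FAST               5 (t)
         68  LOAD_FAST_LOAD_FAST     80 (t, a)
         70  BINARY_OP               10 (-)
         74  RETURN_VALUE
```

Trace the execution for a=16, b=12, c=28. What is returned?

LOAD_FAST_LOAD_FAST c,c → push 28,28. Stack: [28, 28]
BINARY_OP - → 28 - 28 = 0. Stack: [0]
LOAD_CONST → push 9. Stack: [0, 9]
BINARY_OP * → 0 * 9 = 0. Stack: [0]
STORE_FAST z → z=0. Stack: []
LOAD_FAST_LOAD_FAST b,b → push 12,12. Stack: [12, 12]
BINARY_OP - → 12 - 12 = 0. Stack: [0]
LOAD_FAST c → push 28. Stack: [0, 28]
BINARY_OP // → 0 // 28 = 0. Stack: [0]
STORE_FAST z → z=0. Stack: []
LOAD_FAST_LOAD_FAST z,z → push 0,0. Stack: [0, 0]
BINARY_OP * → 0 * 0 = 0. Stack: [0]
LOAD_FAST c → push 28. Stack: [0, 28]
BINARY_OP * → 0 * 28 = 0. Stack: [0]
STORE_FAST z → z=0. Stack: []
LOAD_CONST → push 2. Stack: [2]
STORE_FAST k → k=2. Stack: []
LOAD_CONST → push 12. Stack: [12]
LOAD_FAST z → push 0. Stack: [12, 0]
BINARY_OP ^ → 12 ^ 0 = 12. Stack: [12]
LOAD_FAST_LOAD_FAST a,b → push 16,12. Stack: [12, 16, 12]
BINARY_OP + → 16 + 12 = 28. Stack: [12, 28]
BINARY_OP + → 12 + 28 = 40. Stack: [40]
STORE_FAST t → t=40. Stack: []
LOAD_FAST_LOAD_FAST t,a → push 40,16. Stack: [40, 16]
BINARY_OP - → 40 - 16 = 24. Stack: [24]
RETURN_VALUE → return 24.

24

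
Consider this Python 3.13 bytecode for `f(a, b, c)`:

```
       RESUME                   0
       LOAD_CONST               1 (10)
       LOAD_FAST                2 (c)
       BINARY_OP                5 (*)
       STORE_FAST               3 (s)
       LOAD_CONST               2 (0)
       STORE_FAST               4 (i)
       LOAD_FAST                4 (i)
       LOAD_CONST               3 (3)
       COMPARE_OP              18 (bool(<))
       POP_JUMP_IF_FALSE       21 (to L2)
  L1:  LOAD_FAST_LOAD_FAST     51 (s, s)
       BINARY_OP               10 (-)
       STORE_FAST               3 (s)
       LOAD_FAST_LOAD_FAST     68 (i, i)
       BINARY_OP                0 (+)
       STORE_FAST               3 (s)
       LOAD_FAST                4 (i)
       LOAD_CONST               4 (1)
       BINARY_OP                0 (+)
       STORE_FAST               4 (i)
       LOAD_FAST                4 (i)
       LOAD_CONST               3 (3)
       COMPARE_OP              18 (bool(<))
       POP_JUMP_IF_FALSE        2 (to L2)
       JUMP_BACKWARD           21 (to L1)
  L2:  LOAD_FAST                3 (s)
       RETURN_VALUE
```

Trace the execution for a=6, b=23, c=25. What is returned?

LOAD_CONST → push 10. Stack: [10]
LOAD_FAST c → push 25. Stack: [10, 25]
BINARY_OP * → 10 * 25 = 250. Stack: [250]
STORE_FAST s → s=250. Stack: []
LOAD_CONST → push 0. Stack: [0]
STORE_FAST i → i=0. Stack: []
LOAD_FAST i → push 0. Stack: [0]
LOAD_CONST → push 3. Stack: [0, 3]
COMPARE_OP bool(<) → 0 vs 3 = True. Stack: [True]
POP_JUMP_IF_FALSE → pop True; no jump. Stack: []
LOAD_FAST_LOAD_FAST s,s → push 250,250. Stack: [250, 250]
BINARY_OP - → 250 - 250 = 0. Stack: [0]
STORE_FAST s → s=0. Stack: []
LOAD_FAST_LOAD_FAST i,i → push 0,0. Stack: [0, 0]
BINARY_OP + → 0 + 0 = 0. Stack: [0]
STORE_FAST s → s=0. Stack: []
LOAD_FAST i → push 0. Stack: [0]
LOAD_CONST → push 1. Stack: [0, 1]
BINARY_OP + → 0 + 1 = 1. Stack: [1]
STORE_FAST i → i=1. Stack: []
LOAD_FAST i → push 1. Stack: [1]
LOAD_CONST → push 3. Stack: [1, 3]
COMPARE_OP bool(<) → 1 vs 3 = True. Stack: [True]
POP_JUMP_IF_FALSE → pop True; no jump. Stack: []
LOAD_FAST_LOAD_FAST s,s → push 0,0. Stack: [0, 0]
BINARY_OP - → 0 - 0 = 0. Stack: [0]
STORE_FAST s → s=0. Stack: []
LOAD_FAST_LOAD_FAST i,i → push 1,1. Stack: [1, 1]
BINARY_OP + → 1 + 1 = 2. Stack: [2]
STORE_FAST s → s=2. Stack: []
LOAD_FAST i → push 1. Stack: [1]
LOAD_CONST → push 1. Stack: [1, 1]
BINARY_OP + → 1 + 1 = 2. Stack: [2]
STORE_FAST i → i=2. Stack: []
LOAD_FAST i → push 2. Stack: [2]
LOAD_CONST → push 3. Stack: [2, 3]
COMPARE_OP bool(<) → 2 vs 3 = True. Stack: [True]
POP_JUMP_IF_FALSE → pop True; no jump. Stack: []
LOAD_FAST_LOAD_FAST s,s → push 2,2. Stack: [2, 2]
BINARY_OP - → 2 - 2 = 0. Stack: [0]
STORE_FAST s → s=0. Stack: []
LOAD_FAST_LOAD_FAST i,i → push 2,2. Stack: [2, 2]
BINARY_OP + → 2 + 2 = 4. Stack: [4]
STORE_FAST s → s=4. Stack: []
LOAD_FAST i → push 2. Stack: [2]
LOAD_CONST → push 1. Stack: [2, 1]
BINARY_OP + → 2 + 1 = 3. Stack: [3]
STORE_FAST i → i=3. Stack: []
LOAD_FAST i → push 3. Stack: [3]
LOAD_CONST → push 3. Stack: [3, 3]
COMPARE_OP bool(<) → 3 vs 3 = False. Stack: [False]
POP_JUMP_IF_FALSE → pop False; jump. Stack: []
LOAD_FAST s → push 4. Stack: [4]
RETURN_VALUE → return 4.

4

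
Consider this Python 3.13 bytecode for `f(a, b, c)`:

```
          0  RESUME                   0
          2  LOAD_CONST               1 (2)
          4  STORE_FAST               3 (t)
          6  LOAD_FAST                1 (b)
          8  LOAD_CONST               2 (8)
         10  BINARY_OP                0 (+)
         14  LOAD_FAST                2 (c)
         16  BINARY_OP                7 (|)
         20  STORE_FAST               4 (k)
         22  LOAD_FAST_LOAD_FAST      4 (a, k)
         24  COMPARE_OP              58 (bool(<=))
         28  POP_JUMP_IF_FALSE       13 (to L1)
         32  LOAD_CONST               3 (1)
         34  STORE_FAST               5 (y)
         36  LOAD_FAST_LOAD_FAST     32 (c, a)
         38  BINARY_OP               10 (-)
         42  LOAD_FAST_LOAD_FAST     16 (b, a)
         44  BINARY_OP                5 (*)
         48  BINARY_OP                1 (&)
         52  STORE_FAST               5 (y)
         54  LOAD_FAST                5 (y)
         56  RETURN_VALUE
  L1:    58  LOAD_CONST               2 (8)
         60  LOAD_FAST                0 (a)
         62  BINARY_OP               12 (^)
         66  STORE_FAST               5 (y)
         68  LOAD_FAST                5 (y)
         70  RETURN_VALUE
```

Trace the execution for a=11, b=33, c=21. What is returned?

10

LOAD_CONST → push 2. Stack: [2]
STORE_FAST t → t=2. Stack: []
LOAD_FAST b → push 33. Stack: [33]
LOAD_CONST → push 8. Stack: [33, 8]
BINARY_OP + → 33 + 8 = 41. Stack: [41]
LOAD_FAST c → push 21. Stack: [41, 21]
BINARY_OP | → 41 | 21 = 61. Stack: [61]
STORE_FAST k → k=61. Stack: []
LOAD_FAST_LOAD_FAST a,k → push 11,61. Stack: [11, 61]
COMPARE_OP bool(<=) → 11 vs 61 = True. Stack: [True]
POP_JUMP_IF_FALSE → pop True; no jump. Stack: []
LOAD_CONST → push 1. Stack: [1]
STORE_FAST y → y=1. Stack: []
LOAD_FAST_LOAD_FAST c,a → push 21,11. Stack: [21, 11]
BINARY_OP - → 21 - 11 = 10. Stack: [10]
LOAD_FAST_LOAD_FAST b,a → push 33,11. Stack: [10, 33, 11]
BINARY_OP * → 33 * 11 = 363. Stack: [10, 363]
BINARY_OP & → 10 & 363 = 10. Stack: [10]
STORE_FAST y → y=10. Stack: []
LOAD_FAST y → push 10. Stack: [10]
RETURN_VALUE → return 10.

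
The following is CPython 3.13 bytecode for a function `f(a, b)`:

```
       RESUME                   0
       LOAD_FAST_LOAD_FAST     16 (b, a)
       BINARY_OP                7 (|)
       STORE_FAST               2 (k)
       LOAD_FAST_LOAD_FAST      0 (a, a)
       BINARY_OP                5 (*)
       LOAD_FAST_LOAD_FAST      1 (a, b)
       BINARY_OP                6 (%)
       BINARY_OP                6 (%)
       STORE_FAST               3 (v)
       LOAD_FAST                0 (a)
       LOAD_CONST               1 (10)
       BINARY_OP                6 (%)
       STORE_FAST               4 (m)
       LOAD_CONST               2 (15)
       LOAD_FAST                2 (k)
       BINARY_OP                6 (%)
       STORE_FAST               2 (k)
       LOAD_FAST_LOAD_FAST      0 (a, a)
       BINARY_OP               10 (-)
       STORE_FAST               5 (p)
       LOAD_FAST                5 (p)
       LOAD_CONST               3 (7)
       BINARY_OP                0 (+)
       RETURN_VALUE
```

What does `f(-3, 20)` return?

7

LOAD_FAST_LOAD_FAST b,a → push 20,-3. Stack: [20, -3]
BINARY_OP | → 20 | -3 = -3. Stack: [-3]
STORE_FAST k → k=-3. Stack: []
LOAD_FAST_LOAD_FAST a,a → push -3,-3. Stack: [-3, -3]
BINARY_OP * → -3 * -3 = 9. Stack: [9]
LOAD_FAST_LOAD_FAST a,b → push -3,20. Stack: [9, -3, 20]
BINARY_OP % → -3 % 20 = 17. Stack: [9, 17]
BINARY_OP % → 9 % 17 = 9. Stack: [9]
STORE_FAST v → v=9. Stack: []
LOAD_FAST a → push -3. Stack: [-3]
LOAD_CONST → push 10. Stack: [-3, 10]
BINARY_OP % → -3 % 10 = 7. Stack: [7]
STORE_FAST m → m=7. Stack: []
LOAD_CONST → push 15. Stack: [15]
LOAD_FAST k → push -3. Stack: [15, -3]
BINARY_OP % → 15 % -3 = 0. Stack: [0]
STORE_FAST k → k=0. Stack: []
LOAD_FAST_LOAD_FAST a,a → push -3,-3. Stack: [-3, -3]
BINARY_OP - → -3 - -3 = 0. Stack: [0]
STORE_FAST p → p=0. Stack: []
LOAD_FAST p → push 0. Stack: [0]
LOAD_CONST → push 7. Stack: [0, 7]
BINARY_OP + → 0 + 7 = 7. Stack: [7]
RETURN_VALUE → return 7.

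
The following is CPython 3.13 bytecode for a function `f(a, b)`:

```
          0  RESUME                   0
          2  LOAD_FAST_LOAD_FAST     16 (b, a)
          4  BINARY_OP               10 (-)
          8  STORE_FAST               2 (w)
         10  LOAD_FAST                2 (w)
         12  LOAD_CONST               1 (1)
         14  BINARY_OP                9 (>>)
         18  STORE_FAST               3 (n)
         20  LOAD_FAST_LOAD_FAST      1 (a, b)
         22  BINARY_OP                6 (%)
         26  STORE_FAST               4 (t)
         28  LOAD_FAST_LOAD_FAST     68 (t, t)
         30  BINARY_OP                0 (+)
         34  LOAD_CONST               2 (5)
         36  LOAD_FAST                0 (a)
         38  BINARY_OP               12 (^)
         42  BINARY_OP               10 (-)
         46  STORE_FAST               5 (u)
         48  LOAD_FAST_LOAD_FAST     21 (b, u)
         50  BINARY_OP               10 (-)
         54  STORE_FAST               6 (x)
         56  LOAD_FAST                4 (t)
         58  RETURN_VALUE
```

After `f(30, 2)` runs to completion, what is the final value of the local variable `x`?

LOAD_FAST_LOAD_FAST b,a → push 2,30. Stack: [2, 30]
BINARY_OP - → 2 - 30 = -28. Stack: [-28]
STORE_FAST w → w=-28. Stack: []
LOAD_FAST w → push -28. Stack: [-28]
LOAD_CONST → push 1. Stack: [-28, 1]
BINARY_OP >> → -28 >> 1 = -14. Stack: [-14]
STORE_FAST n → n=-14. Stack: []
LOAD_FAST_LOAD_FAST a,b → push 30,2. Stack: [30, 2]
BINARY_OP % → 30 % 2 = 0. Stack: [0]
STORE_FAST t → t=0. Stack: []
LOAD_FAST_LOAD_FAST t,t → push 0,0. Stack: [0, 0]
BINARY_OP + → 0 + 0 = 0. Stack: [0]
LOAD_CONST → push 5. Stack: [0, 5]
LOAD_FAST a → push 30. Stack: [0, 5, 30]
BINARY_OP ^ → 5 ^ 30 = 27. Stack: [0, 27]
BINARY_OP - → 0 - 27 = -27. Stack: [-27]
STORE_FAST u → u=-27. Stack: []
LOAD_FAST_LOAD_FAST b,u → push 2,-27. Stack: [2, -27]
BINARY_OP - → 2 - -27 = 29. Stack: [29]
STORE_FAST x → x=29. Stack: []
LOAD_FAST t → push 0. Stack: [0]
RETURN_VALUE → return 0.

29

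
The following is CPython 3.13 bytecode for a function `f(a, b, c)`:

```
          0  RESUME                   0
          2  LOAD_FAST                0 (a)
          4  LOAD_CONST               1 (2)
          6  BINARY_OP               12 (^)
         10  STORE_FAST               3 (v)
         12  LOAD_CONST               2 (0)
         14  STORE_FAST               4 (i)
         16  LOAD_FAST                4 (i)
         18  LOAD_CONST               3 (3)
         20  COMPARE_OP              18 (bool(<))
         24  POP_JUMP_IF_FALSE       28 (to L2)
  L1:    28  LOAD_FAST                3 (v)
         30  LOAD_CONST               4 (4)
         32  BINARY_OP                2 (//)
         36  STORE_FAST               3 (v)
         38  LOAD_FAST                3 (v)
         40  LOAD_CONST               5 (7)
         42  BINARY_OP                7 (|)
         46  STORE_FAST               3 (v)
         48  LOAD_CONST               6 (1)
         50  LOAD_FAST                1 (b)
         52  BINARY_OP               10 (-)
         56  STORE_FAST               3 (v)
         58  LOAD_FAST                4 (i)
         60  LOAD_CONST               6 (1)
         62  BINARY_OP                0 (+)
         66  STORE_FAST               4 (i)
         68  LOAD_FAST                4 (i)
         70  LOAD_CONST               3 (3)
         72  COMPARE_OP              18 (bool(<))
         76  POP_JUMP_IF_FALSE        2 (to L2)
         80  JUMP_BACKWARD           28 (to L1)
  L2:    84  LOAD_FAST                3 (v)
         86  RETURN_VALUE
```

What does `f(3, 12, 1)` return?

LOAD_FAST a → push 3
LOAD_CONST → push 2
BINARY_OP ^ → 3 ^ 2 = 1
STORE_FAST v → v=1
LOAD_CONST → push 0
STORE_FAST i → i=0
LOAD_FAST i → push 0
LOAD_CONST → push 3
COMPARE_OP bool(<) → 0 vs 3 = True
POP_JUMP_IF_FALSE → pop True; no jump
LOAD_FAST v → push 1
LOAD_CONST → push 4
BINARY_OP // → 1 // 4 = 0
STORE_FAST v → v=0
LOAD_FAST v → push 0
LOAD_CONST → push 7
BINARY_OP | → 0 | 7 = 7
STORE_FAST v → v=7
LOAD_CONST → push 1
LOAD_FAST b → push 12
BINARY_OP - → 1 - 12 = -11
STORE_FAST v → v=-11
LOAD_FAST i → push 0
LOAD_CONST → push 1
BINARY_OP + → 0 + 1 = 1
STORE_FAST i → i=1
LOAD_FAST i → push 1
LOAD_CONST → push 3
COMPARE_OP bool(<) → 1 vs 3 = True
POP_JUMP_IF_FALSE → pop True; no jump
LOAD_FAST v → push -11
LOAD_CONST → push 4
BINARY_OP // → -11 // 4 = -3
STORE_FAST v → v=-3
LOAD_FAST v → push -3
LOAD_CONST → push 7
BINARY_OP | → -3 | 7 = -1
STORE_FAST v → v=-1
LOAD_CONST → push 1
LOAD_FAST b → push 12
BINARY_OP - → 1 - 12 = -11
STORE_FAST v → v=-11
LOAD_FAST i → push 1
LOAD_CONST → push 1
BINARY_OP + → 1 + 1 = 2
STORE_FAST i → i=2
LOAD_FAST i → push 2
LOAD_CONST → push 3
COMPARE_OP bool(<) → 2 vs 3 = True
POP_JUMP_IF_FALSE → pop True; no jump
LOAD_FAST v → push -11
LOAD_CONST → push 4
BINARY_OP // → -11 // 4 = -3
STORE_FAST v → v=-3
LOAD_FAST v → push -3
LOAD_CONST → push 7
BINARY_OP | → -3 | 7 = -1
STORE_FAST v → v=-1
LOAD_CONST → push 1
LOAD_FAST b → push 12
BINARY_OP - → 1 - 12 = -11
STORE_FAST v → v=-11
LOAD_FAST i → push 2
LOAD_CONST → push 1
BINARY_OP + → 2 + 1 = 3
STORE_FAST i → i=3
LOAD_FAST i → push 3
LOAD_CONST → push 3
COMPARE_OP bool(<) → 3 vs 3 = False
POP_JUMP_IF_FALSE → pop False; jump
LOAD_FAST v → push -11
RETURN_VALUE → return -11.

-11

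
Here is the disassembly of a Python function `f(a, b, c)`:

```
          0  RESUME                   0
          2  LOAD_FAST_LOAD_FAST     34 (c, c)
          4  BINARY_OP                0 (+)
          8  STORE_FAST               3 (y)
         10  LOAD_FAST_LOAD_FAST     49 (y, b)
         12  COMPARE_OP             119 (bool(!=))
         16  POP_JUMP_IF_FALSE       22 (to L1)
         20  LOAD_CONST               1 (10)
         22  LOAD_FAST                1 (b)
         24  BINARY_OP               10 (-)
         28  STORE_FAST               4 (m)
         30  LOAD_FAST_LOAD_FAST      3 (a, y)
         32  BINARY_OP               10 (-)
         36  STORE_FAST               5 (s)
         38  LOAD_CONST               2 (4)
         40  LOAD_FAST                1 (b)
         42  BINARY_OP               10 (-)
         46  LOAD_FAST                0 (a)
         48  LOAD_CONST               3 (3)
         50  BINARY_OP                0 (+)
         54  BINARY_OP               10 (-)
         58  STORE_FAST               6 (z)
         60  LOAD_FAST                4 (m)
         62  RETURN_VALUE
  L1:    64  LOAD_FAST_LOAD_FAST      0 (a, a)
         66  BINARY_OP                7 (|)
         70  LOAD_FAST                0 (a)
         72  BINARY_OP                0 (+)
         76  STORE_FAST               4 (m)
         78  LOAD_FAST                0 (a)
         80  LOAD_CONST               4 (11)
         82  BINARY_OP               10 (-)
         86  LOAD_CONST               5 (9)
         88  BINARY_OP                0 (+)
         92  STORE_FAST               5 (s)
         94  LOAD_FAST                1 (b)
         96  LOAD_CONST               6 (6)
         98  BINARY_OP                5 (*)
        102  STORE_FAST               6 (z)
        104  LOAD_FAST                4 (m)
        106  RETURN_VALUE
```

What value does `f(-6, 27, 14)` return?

-17

LOAD_FAST_LOAD_FAST c,c → push 14,14. Stack: [14, 14]
BINARY_OP + → 14 + 14 = 28. Stack: [28]
STORE_FAST y → y=28. Stack: []
LOAD_FAST_LOAD_FAST y,b → push 28,27. Stack: [28, 27]
COMPARE_OP bool(!=) → 28 vs 27 = True. Stack: [True]
POP_JUMP_IF_FALSE → pop True; no jump. Stack: []
LOAD_CONST → push 10. Stack: [10]
LOAD_FAST b → push 27. Stack: [10, 27]
BINARY_OP - → 10 - 27 = -17. Stack: [-17]
STORE_FAST m → m=-17. Stack: []
LOAD_FAST_LOAD_FAST a,y → push -6,28. Stack: [-6, 28]
BINARY_OP - → -6 - 28 = -34. Stack: [-34]
STORE_FAST s → s=-34. Stack: []
LOAD_CONST → push 4. Stack: [4]
LOAD_FAST b → push 27. Stack: [4, 27]
BINARY_OP - → 4 - 27 = -23. Stack: [-23]
LOAD_FAST a → push -6. Stack: [-23, -6]
LOAD_CONST → push 3. Stack: [-23, -6, 3]
BINARY_OP + → -6 + 3 = -3. Stack: [-23, -3]
BINARY_OP - → -23 - -3 = -20. Stack: [-20]
STORE_FAST z → z=-20. Stack: []
LOAD_FAST m → push -17. Stack: [-17]
RETURN_VALUE → return -17.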